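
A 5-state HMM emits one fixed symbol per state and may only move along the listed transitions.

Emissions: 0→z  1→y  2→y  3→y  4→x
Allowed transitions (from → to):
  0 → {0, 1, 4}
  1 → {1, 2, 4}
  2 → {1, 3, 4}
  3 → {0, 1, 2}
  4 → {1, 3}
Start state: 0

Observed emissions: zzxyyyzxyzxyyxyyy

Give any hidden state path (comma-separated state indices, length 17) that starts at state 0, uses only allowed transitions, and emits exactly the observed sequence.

0,0,4,3,2,3,0,4,3,0,4,1,1,4,3,2,3

  pos 0: z in {0}, choose 0; start
  pos 1: z in {0}, choose 0; 0->0 ok
  pos 2: x in {4}, choose 4; 0->4 ok
  pos 3: y in {1,2,3}, choose 3; 4->3 ok
  pos 4: y in {1,2,3}, choose 2; 3->2 ok
  pos 5: y in {1,2,3}, choose 3; 2->3 ok
  pos 6: z in {0}, choose 0; 3->0 ok
  pos 7: x in {4}, choose 4; 0->4 ok
  pos 8: y in {1,2,3}, choose 3; 4->3 ok
  pos 9: z in {0}, choose 0; 3->0 ok
  pos 10: x in {4}, choose 4; 0->4 ok
  pos 11: y in {1,2,3}, choose 1; 4->1 ok
  pos 12: y in {1,2,3}, choose 1; 1->1 ok
  pos 13: x in {4}, choose 4; 1->4 ok
  pos 14: y in {1,2,3}, choose 3; 4->3 ok
  pos 15: y in {1,2,3}, choose 2; 3->2 ok
  pos 16: y in {1,2,3}, choose 3; 2->3 ok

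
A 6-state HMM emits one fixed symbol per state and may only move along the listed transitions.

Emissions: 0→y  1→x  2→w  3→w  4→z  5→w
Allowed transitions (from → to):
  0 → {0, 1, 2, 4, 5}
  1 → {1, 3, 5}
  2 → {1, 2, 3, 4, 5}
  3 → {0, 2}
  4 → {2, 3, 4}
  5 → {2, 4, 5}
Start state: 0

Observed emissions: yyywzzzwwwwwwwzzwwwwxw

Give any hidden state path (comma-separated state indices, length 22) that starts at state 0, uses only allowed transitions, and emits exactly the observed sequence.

0,0,0,2,4,4,4,2,2,5,5,2,3,2,4,4,2,5,2,2,1,5

  0: obs=y cand={0} pick 0 [start]
  1: obs=y cand={0} pick 0 [0->0 ok]
  2: obs=y cand={0} pick 0 [0->0 ok]
  3: obs=w cand={2,3,5} pick 2 [0->2 ok]
  4: obs=z cand={4} pick 4 [2->4 ok]
  5: obs=z cand={4} pick 4 [4->4 ok]
  6: obs=z cand={4} pick 4 [4->4 ok]
  7: obs=w cand={2,3,5} pick 2 [4->2 ok]
  8: obs=w cand={2,3,5} pick 2 [2->2 ok]
  9: obs=w cand={2,3,5} pick 5 [2->5 ok]
  10: obs=w cand={2,3,5} pick 5 [5->5 ok]
  11: obs=w cand={2,3,5} pick 2 [5->2 ok]
  12: obs=w cand={2,3,5} pick 3 [2->3 ok]
  13: obs=w cand={2,3,5} pick 2 [3->2 ok]
  14: obs=z cand={4} pick 4 [2->4 ok]
  15: obs=z cand={4} pick 4 [4->4 ok]
  16: obs=w cand={2,3,5} pick 2 [4->2 ok]
  17: obs=w cand={2,3,5} pick 5 [2->5 ok]
  18: obs=w cand={2,3,5} pick 2 [5->2 ok]
  19: obs=w cand={2,3,5} pick 2 [2->2 ok]
  20: obs=x cand={1} pick 1 [2->1 ok]
  21: obs=w cand={2,3,5} pick 5 [1->5 ok]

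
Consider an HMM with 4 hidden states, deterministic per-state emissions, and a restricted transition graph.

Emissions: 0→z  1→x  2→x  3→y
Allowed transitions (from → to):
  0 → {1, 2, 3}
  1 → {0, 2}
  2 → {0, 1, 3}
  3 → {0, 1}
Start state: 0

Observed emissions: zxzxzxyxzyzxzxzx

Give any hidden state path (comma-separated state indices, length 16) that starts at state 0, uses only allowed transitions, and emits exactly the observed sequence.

0,1,0,1,0,2,3,1,0,3,0,2,0,1,0,1

  pos 0: z in {0}, choose 0; start
  pos 1: x in {1,2}, choose 1; 0->1 ok
  pos 2: z in {0}, choose 0; 1->0 ok
  pos 3: x in {1,2}, choose 1; 0->1 ok
  pos 4: z in {0}, choose 0; 1->0 ok
  pos 5: x in {1,2}, choose 2; 0->2 ok
  pos 6: y in {3}, choose 3; 2->3 ok
  pos 7: x in {1,2}, choose 1; 3->1 ok
  pos 8: z in {0}, choose 0; 1->0 ok
  pos 9: y in {3}, choose 3; 0->3 ok
  pos 10: z in {0}, choose 0; 3->0 ok
  pos 11: x in {1,2}, choose 2; 0->2 ok
  pos 12: z in {0}, choose 0; 2->0 ok
  pos 13: x in {1,2}, choose 1; 0->1 ok
  pos 14: z in {0}, choose 0; 1->0 ok
  pos 15: x in {1,2}, choose 1; 0->1 ok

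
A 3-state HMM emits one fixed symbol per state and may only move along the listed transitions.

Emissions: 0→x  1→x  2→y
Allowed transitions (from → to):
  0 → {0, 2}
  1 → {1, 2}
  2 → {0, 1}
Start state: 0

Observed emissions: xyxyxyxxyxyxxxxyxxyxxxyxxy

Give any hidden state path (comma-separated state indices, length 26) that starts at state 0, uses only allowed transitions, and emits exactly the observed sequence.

0,2,1,2,0,2,1,1,2,1,2,0,0,0,0,2,1,1,2,1,1,1,2,1,1,2

  [0] x  {0,1}  => 0  start
  [1] y  {2}  => 2  0->2 ok
  [2] x  {0,1}  => 1  2->1 ok
  [3] y  {2}  => 2  1->2 ok
  [4] x  {0,1}  => 0  2->0 ok
  [5] y  {2}  => 2  0->2 ok
  [6] x  {0,1}  => 1  2->1 ok
  [7] x  {0,1}  => 1  1->1 ok
  [8] y  {2}  => 2  1->2 ok
  [9] x  {0,1}  => 1  2->1 ok
  [10] y  {2}  => 2  1->2 ok
  [11] x  {0,1}  => 0  2->0 ok
  [12] x  {0,1}  => 0  0->0 ok
  [13] x  {0,1}  => 0  0->0 ok
  [14] x  {0,1}  => 0  0->0 ok
  [15] y  {2}  => 2  0->2 ok
  [16] x  {0,1}  => 1  2->1 ok
  [17] x  {0,1}  => 1  1->1 ok
  [18] y  {2}  => 2  1->2 ok
  [19] x  {0,1}  => 1  2->1 ok
  [20] x  {0,1}  => 1  1->1 ok
  [21] x  {0,1}  => 1  1->1 ok
  [22] y  {2}  => 2  1->2 ok
  [23] x  {0,1}  => 1  2->1 ok
  [24] x  {0,1}  => 1  1->1 ok
  [25] y  {2}  => 2  1->2 ok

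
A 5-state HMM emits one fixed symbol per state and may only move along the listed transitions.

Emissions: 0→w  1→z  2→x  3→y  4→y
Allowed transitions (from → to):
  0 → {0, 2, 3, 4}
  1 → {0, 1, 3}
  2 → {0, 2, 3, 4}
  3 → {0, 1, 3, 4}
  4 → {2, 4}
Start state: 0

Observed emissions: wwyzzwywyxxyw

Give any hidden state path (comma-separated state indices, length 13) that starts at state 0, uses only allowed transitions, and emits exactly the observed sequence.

0,0,3,1,1,0,3,0,4,2,2,3,0

  t0 'w' -> {0}, take 0 (start)
  t1 'w' -> {0}, take 0 (0->0 ok)
  t2 'y' -> {3,4}, take 3 (0->3 ok)
  t3 'z' -> {1}, take 1 (3->1 ok)
  t4 'z' -> {1}, take 1 (1->1 ok)
  t5 'w' -> {0}, take 0 (1->0 ok)
  t6 'y' -> {3,4}, take 3 (0->3 ok)
  t7 'w' -> {0}, take 0 (3->0 ok)
  t8 'y' -> {3,4}, take 4 (0->4 ok)
  t9 'x' -> {2}, take 2 (4->2 ok)
  t10 'x' -> {2}, take 2 (2->2 ok)
  t11 'y' -> {3,4}, take 3 (2->3 ok)
  t12 'w' -> {0}, take 0 (3->0 ok)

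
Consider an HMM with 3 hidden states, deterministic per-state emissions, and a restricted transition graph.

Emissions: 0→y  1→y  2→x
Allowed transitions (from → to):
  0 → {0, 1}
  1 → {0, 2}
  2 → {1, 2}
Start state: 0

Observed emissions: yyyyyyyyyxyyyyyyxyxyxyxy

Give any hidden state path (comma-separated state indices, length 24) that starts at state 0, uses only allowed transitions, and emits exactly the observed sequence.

  0: obs=y cand={0,1} pick 0 [start]
  1: obs=y cand={0,1} pick 0 [0->0 ok]
  2: obs=y cand={0,1} pick 1 [0->1 ok]
  3: obs=y cand={0,1} pick 0 [1->0 ok]
  4: obs=y cand={0,1} pick 0 [0->0 ok]
  5: obs=y cand={0,1} pick 0 [0->0 ok]
  6: obs=y cand={0,1} pick 1 [0->1 ok]
  7: obs=y cand={0,1} pick 0 [1->0 ok]
  8: obs=y cand={0,1} pick 1 [0->1 ok]
  9: obs=x cand={2} pick 2 [1->2 ok]
  10: obs=y cand={0,1} pick 1 [2->1 ok]
  11: obs=y cand={0,1} pick 0 [1->0 ok]
  12: obs=y cand={0,1} pick 0 [0->0 ok]
  13: obs=y cand={0,1} pick 1 [0->1 ok]
  14: obs=y cand={0,1} pick 0 [1->0 ok]
  15: obs=y cand={0,1} pick 1 [0->1 ok]
  16: obs=x cand={2} pick 2 [1->2 ok]
  17: obs=y cand={0,1} pick 1 [2->1 ok]
  18: obs=x cand={2} pick 2 [1->2 ok]
  19: obs=y cand={0,1} pick 1 [2->1 ok]
  20: obs=x cand={2} pick 2 [1->2 ok]
  21: obs=y cand={0,1} pick 1 [2->1 ok]
  22: obs=x cand={2} pick 2 [1->2 ok]
  23: obs=y cand={0,1} pick 1 [2->1 ok]

0,0,1,0,0,0,1,0,1,2,1,0,0,1,0,1,2,1,2,1,2,1,2,1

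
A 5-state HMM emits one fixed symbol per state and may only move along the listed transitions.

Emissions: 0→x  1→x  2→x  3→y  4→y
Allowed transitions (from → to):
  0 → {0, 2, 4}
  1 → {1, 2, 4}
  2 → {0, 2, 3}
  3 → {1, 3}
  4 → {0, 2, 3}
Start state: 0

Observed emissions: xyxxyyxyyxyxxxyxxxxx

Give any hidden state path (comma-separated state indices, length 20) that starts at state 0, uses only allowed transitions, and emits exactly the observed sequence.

  0: obs=x cand={0,1,2} pick 0 [start]
  1: obs=y cand={3,4} pick 4 [0->4 ok]
  2: obs=x cand={0,1,2} pick 2 [4->2 ok]
  3: obs=x cand={0,1,2} pick 2 [2->2 ok]
  4: obs=y cand={3,4} pick 3 [2->3 ok]
  5: obs=y cand={3,4} pick 3 [3->3 ok]
  6: obs=x cand={0,1,2} pick 1 [3->1 ok]
  7: obs=y cand={3,4} pick 4 [1->4 ok]
  8: obs=y cand={3,4} pick 3 [4->3 ok]
  9: obs=x cand={0,1,2} pick 1 [3->1 ok]
  10: obs=y cand={3,4} pick 4 [1->4 ok]
  11: obs=x cand={0,1,2} pick 2 [4->2 ok]
  12: obs=x cand={0,1,2} pick 0 [2->0 ok]
  13: obs=x cand={0,1,2} pick 0 [0->0 ok]
  14: obs=y cand={3,4} pick 4 [0->4 ok]
  15: obs=x cand={0,1,2} pick 2 [4->2 ok]
  16: obs=x cand={0,1,2} pick 0 [2->0 ok]
  17: obs=x cand={0,1,2} pick 2 [0->2 ok]
  18: obs=x cand={0,1,2} pick 0 [2->0 ok]
  19: obs=x cand={0,1,2} pick 2 [0->2 ok]

0,4,2,2,3,3,1,4,3,1,4,2,0,0,4,2,0,2,0,2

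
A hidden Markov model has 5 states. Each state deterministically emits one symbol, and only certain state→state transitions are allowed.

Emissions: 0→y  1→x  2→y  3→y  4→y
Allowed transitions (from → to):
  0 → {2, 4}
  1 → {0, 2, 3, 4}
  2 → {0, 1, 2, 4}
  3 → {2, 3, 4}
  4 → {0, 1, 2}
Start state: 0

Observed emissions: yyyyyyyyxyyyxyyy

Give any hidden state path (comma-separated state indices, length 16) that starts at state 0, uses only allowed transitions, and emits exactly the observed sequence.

  0: obs=y cand={0,2,3,4} pick 0 [start]
  1: obs=y cand={0,2,3,4} pick 2 [0->2 ok]
  2: obs=y cand={0,2,3,4} pick 4 [2->4 ok]
  3: obs=y cand={0,2,3,4} pick 0 [4->0 ok]
  4: obs=y cand={0,2,3,4} pick 4 [0->4 ok]
  5: obs=y cand={0,2,3,4} pick 0 [4->0 ok]
  6: obs=y cand={0,2,3,4} pick 2 [0->2 ok]
  7: obs=y cand={0,2,3,4} pick 4 [2->4 ok]
  8: obs=x cand={1} pick 1 [4->1 ok]
  9: obs=y cand={0,2,3,4} pick 0 [1->0 ok]
  10: obs=y cand={0,2,3,4} pick 2 [0->2 ok]
  11: obs=y cand={0,2,3,4} pick 2 [2->2 ok]
  12: obs=x cand={1} pick 1 [2->1 ok]
  13: obs=y cand={0,2,3,4} pick 2 [1->2 ok]
  14: obs=y cand={0,2,3,4} pick 0 [2->0 ok]
  15: obs=y cand={0,2,3,4} pick 4 [0->4 ok]

0,2,4,0,4,0,2,4,1,0,2,2,1,2,0,4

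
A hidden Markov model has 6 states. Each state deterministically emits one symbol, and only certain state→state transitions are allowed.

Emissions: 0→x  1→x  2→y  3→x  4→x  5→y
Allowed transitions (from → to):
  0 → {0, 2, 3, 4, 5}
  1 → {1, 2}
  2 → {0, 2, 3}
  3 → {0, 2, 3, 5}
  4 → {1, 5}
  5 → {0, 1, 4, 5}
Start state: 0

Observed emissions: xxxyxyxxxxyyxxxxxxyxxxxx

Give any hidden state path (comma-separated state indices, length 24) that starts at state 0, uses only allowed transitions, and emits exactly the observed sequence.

0,0,4,5,4,5,1,1,1,1,2,2,0,0,3,3,3,3,5,4,1,1,1,1

  t0 'x' -> {0,1,3,4}, take 0 (start)
  t1 'x' -> {0,1,3,4}, take 0 (0->0 ok)
  t2 'x' -> {0,1,3,4}, take 4 (0->4 ok)
  t3 'y' -> {2,5}, take 5 (4->5 ok)
  t4 'x' -> {0,1,3,4}, take 4 (5->4 ok)
  t5 'y' -> {2,5}, take 5 (4->5 ok)
  t6 'x' -> {0,1,3,4}, take 1 (5->1 ok)
  t7 'x' -> {0,1,3,4}, take 1 (1->1 ok)
  t8 'x' -> {0,1,3,4}, take 1 (1->1 ok)
  t9 'x' -> {0,1,3,4}, take 1 (1->1 ok)
  t10 'y' -> {2,5}, take 2 (1->2 ok)
  t11 'y' -> {2,5}, take 2 (2->2 ok)
  t12 'x' -> {0,1,3,4}, take 0 (2->0 ok)
  t13 'x' -> {0,1,3,4}, take 0 (0->0 ok)
  t14 'x' -> {0,1,3,4}, take 3 (0->3 ok)
  t15 'x' -> {0,1,3,4}, take 3 (3->3 ok)
  t16 'x' -> {0,1,3,4}, take 3 (3->3 ok)
  t17 'x' -> {0,1,3,4}, take 3 (3->3 ok)
  t18 'y' -> {2,5}, take 5 (3->5 ok)
  t19 'x' -> {0,1,3,4}, take 4 (5->4 ok)
  t20 'x' -> {0,1,3,4}, take 1 (4->1 ok)
  t21 'x' -> {0,1,3,4}, take 1 (1->1 ok)
  t22 'x' -> {0,1,3,4}, take 1 (1->1 ok)
  t23 'x' -> {0,1,3,4}, take 1 (1->1 ok)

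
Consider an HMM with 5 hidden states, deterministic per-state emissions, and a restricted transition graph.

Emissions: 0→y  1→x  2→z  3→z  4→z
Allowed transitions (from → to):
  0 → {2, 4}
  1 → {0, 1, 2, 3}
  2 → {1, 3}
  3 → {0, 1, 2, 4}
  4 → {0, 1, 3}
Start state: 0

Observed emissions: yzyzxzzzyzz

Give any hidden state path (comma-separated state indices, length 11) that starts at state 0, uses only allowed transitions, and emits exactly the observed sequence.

  0: obs=y cand={0} pick 0 [start]
  1: obs=z cand={2,3,4} pick 4 [0->4 ok]
  2: obs=y cand={0} pick 0 [4->0 ok]
  3: obs=z cand={2,3,4} pick 2 [0->2 ok]
  4: obs=x cand={1} pick 1 [2->1 ok]
  5: obs=z cand={2,3,4} pick 2 [1->2 ok]
  6: obs=z cand={2,3,4} pick 3 [2->3 ok]
  7: obs=z cand={2,3,4} pick 4 [3->4 ok]
  8: obs=y cand={0} pick 0 [4->0 ok]
  9: obs=z cand={2,3,4} pick 2 [0->2 ok]
  10: obs=z cand={2,3,4} pick 3 [2->3 ok]

0,4,0,2,1,2,3,4,0,2,3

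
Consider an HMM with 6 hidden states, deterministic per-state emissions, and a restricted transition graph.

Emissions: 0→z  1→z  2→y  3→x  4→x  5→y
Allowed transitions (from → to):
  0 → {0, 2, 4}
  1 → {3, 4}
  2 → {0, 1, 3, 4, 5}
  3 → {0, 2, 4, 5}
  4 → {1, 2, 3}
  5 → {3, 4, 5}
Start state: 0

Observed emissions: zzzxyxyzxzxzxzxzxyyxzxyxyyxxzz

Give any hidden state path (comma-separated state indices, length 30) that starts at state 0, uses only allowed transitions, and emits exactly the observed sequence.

  [0] z  {0,1}  => 0  start
  [1] z  {0,1}  => 0  0->0 ok
  [2] z  {0,1}  => 0  0->0 ok
  [3] x  {3,4}  => 4  0->4 ok
  [4] y  {2,5}  => 2  4->2 ok
  [5] x  {3,4}  => 4  2->4 ok
  [6] y  {2,5}  => 2  4->2 ok
  [7] z  {0,1}  => 1  2->1 ok
  [8] x  {3,4}  => 3  1->3 ok
  [9] z  {0,1}  => 0  3->0 ok
  [10] x  {3,4}  => 4  0->4 ok
  [11] z  {0,1}  => 1  4->1 ok
  [12] x  {3,4}  => 3  1->3 ok
  [13] z  {0,1}  => 0  3->0 ok
  [14] x  {3,4}  => 4  0->4 ok
  [15] z  {0,1}  => 1  4->1 ok
  [16] x  {3,4}  => 3  1->3 ok
  [17] y  {2,5}  => 2  3->2 ok
  [18] y  {2,5}  => 5  2->5 ok
  [19] x  {3,4}  => 4  5->4 ok
  [20] z  {0,1}  => 1  4->1 ok
  [21] x  {3,4}  => 3  1->3 ok
  [22] y  {2,5}  => 2  3->2 ok
  [23] x  {3,4}  => 4  2->4 ok
  [24] y  {2,5}  => 2  4->2 ok
  [25] y  {2,5}  => 5  2->5 ok
  [26] x  {3,4}  => 4  5->4 ok
  [27] x  {3,4}  => 3  4->3 ok
  [28] z  {0,1}  => 0  3->0 ok
  [29] z  {0,1}  => 0  0->0 ok

0,0,0,4,2,4,2,1,3,0,4,1,3,0,4,1,3,2,5,4,1,3,2,4,2,5,4,3,0,0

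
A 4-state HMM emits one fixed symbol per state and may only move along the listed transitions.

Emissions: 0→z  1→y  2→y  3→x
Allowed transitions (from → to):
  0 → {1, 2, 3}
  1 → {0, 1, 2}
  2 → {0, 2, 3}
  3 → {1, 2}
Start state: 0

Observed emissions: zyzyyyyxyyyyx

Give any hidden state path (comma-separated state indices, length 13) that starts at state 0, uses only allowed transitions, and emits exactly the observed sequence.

  [0] z  {0}  => 0  start
  [1] y  {1,2}  => 1  0->1 ok
  [2] z  {0}  => 0  1->0 ok
  [3] y  {1,2}  => 2  0->2 ok
  [4] y  {1,2}  => 2  2->2 ok
  [5] y  {1,2}  => 2  2->2 ok
  [6] y  {1,2}  => 2  2->2 ok
  [7] x  {3}  => 3  2->3 ok
  [8] y  {1,2}  => 1  3->1 ok
  [9] y  {1,2}  => 1  1->1 ok
  [10] y  {1,2}  => 1  1->1 ok
  [11] y  {1,2}  => 2  1->2 ok
  [12] x  {3}  => 3  2->3 ok

0,1,0,2,2,2,2,3,1,1,1,2,3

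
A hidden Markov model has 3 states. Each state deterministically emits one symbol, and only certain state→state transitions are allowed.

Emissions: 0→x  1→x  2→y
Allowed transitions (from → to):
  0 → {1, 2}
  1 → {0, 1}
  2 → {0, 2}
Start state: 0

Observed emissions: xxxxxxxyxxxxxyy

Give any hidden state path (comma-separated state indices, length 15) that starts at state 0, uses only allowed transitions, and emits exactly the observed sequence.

0,1,1,0,1,1,0,2,0,1,1,1,0,2,2

  t0 'x' -> {0,1}, take 0 (start)
  t1 'x' -> {0,1}, take 1 (0->1 ok)
  t2 'x' -> {0,1}, take 1 (1->1 ok)
  t3 'x' -> {0,1}, take 0 (1->0 ok)
  t4 'x' -> {0,1}, take 1 (0->1 ok)
  t5 'x' -> {0,1}, take 1 (1->1 ok)
  t6 'x' -> {0,1}, take 0 (1->0 ok)
  t7 'y' -> {2}, take 2 (0->2 ok)
  t8 'x' -> {0,1}, take 0 (2->0 ok)
  t9 'x' -> {0,1}, take 1 (0->1 ok)
  t10 'x' -> {0,1}, take 1 (1->1 ok)
  t11 'x' -> {0,1}, take 1 (1->1 ok)
  t12 'x' -> {0,1}, take 0 (1->0 ok)
  t13 'y' -> {2}, take 2 (0->2 ok)
  t14 'y' -> {2}, take 2 (2->2 ok)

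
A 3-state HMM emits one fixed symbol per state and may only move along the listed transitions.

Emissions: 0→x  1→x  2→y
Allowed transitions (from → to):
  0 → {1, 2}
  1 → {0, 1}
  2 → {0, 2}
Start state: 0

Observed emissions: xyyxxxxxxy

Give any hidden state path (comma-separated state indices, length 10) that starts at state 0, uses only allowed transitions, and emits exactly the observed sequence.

0,2,2,0,1,1,1,1,0,2

  t0 'x' -> {0,1}, take 0 (start)
  t1 'y' -> {2}, take 2 (0->2 ok)
  t2 'y' -> {2}, take 2 (2->2 ok)
  t3 'x' -> {0,1}, take 0 (2->0 ok)
  t4 'x' -> {0,1}, take 1 (0->1 ok)
  t5 'x' -> {0,1}, take 1 (1->1 ok)
  t6 'x' -> {0,1}, take 1 (1->1 ok)
  t7 'x' -> {0,1}, take 1 (1->1 ok)
  t8 'x' -> {0,1}, take 0 (1->0 ok)
  t9 'y' -> {2}, take 2 (0->2 ok)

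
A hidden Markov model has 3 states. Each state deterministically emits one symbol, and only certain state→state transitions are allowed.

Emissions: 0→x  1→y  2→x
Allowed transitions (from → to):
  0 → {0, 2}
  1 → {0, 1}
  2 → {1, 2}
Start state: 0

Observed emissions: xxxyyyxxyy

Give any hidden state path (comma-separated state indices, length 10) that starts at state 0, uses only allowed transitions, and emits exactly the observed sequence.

0,0,2,1,1,1,0,2,1,1

  pos 0: x in {0,2}, choose 0; start
  pos 1: x in {0,2}, choose 0; 0->0 ok
  pos 2: x in {0,2}, choose 2; 0->2 ok
  pos 3: y in {1}, choose 1; 2->1 ok
  pos 4: y in {1}, choose 1; 1->1 ok
  pos 5: y in {1}, choose 1; 1->1 ok
  pos 6: x in {0,2}, choose 0; 1->0 ok
  pos 7: x in {0,2}, choose 2; 0->2 ok
  pos 8: y in {1}, choose 1; 2->1 ok
  pos 9: y in {1}, choose 1; 1->1 ok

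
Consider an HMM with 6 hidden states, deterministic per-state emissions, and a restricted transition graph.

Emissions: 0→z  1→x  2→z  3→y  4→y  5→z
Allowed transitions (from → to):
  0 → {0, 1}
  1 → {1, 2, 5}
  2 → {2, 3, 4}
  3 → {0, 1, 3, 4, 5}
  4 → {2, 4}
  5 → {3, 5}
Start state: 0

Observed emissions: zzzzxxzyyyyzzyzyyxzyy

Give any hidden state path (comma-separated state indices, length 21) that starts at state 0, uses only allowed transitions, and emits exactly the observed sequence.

  t0 'z' -> {0,2,5}, take 0 (start)
  t1 'z' -> {0,2,5}, take 0 (0->0 ok)
  t2 'z' -> {0,2,5}, take 0 (0->0 ok)
  t3 'z' -> {0,2,5}, take 0 (0->0 ok)
  t4 'x' -> {1}, take 1 (0->1 ok)
  t5 'x' -> {1}, take 1 (1->1 ok)
  t6 'z' -> {0,2,5}, take 2 (1->2 ok)
  t7 'y' -> {3,4}, take 3 (2->3 ok)
  t8 'y' -> {3,4}, take 4 (3->4 ok)
  t9 'y' -> {3,4}, take 4 (4->4 ok)
  t10 'y' -> {3,4}, take 4 (4->4 ok)
  t11 'z' -> {0,2,5}, take 2 (4->2 ok)
  t12 'z' -> {0,2,5}, take 2 (2->2 ok)
  t13 'y' -> {3,4}, take 4 (2->4 ok)
  t14 'z' -> {0,2,5}, take 2 (4->2 ok)
  t15 'y' -> {3,4}, take 3 (2->3 ok)
  t16 'y' -> {3,4}, take 3 (3->3 ok)
  t17 'x' -> {1}, take 1 (3->1 ok)
  t18 'z' -> {0,2,5}, take 5 (1->5 ok)
  t19 'y' -> {3,4}, take 3 (5->3 ok)
  t20 'y' -> {3,4}, take 4 (3->4 ok)

0,0,0,0,1,1,2,3,4,4,4,2,2,4,2,3,3,1,5,3,4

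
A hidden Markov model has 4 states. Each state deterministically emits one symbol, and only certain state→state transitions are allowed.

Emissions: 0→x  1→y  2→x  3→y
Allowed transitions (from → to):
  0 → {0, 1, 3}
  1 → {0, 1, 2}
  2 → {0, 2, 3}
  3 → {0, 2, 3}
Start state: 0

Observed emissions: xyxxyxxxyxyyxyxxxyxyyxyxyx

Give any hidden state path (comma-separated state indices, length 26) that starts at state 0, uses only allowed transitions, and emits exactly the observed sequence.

0,1,2,0,1,2,0,0,3,2,3,3,0,1,0,0,0,3,2,3,3,0,1,0,1,0

  pos 0: x in {0,2}, choose 0; start
  pos 1: y in {1,3}, choose 1; 0->1 ok
  pos 2: x in {0,2}, choose 2; 1->2 ok
  pos 3: x in {0,2}, choose 0; 2->0 ok
  pos 4: y in {1,3}, choose 1; 0->1 ok
  pos 5: x in {0,2}, choose 2; 1->2 ok
  pos 6: x in {0,2}, choose 0; 2->0 ok
  pos 7: x in {0,2}, choose 0; 0->0 ok
  pos 8: y in {1,3}, choose 3; 0->3 ok
  pos 9: x in {0,2}, choose 2; 3->2 ok
  pos 10: y in {1,3}, choose 3; 2->3 ok
  pos 11: y in {1,3}, choose 3; 3->3 ok
  pos 12: x in {0,2}, choose 0; 3->0 ok
  pos 13: y in {1,3}, choose 1; 0->1 ok
  pos 14: x in {0,2}, choose 0; 1->0 ok
  pos 15: x in {0,2}, choose 0; 0->0 ok
  pos 16: x in {0,2}, choose 0; 0->0 ok
  pos 17: y in {1,3}, choose 3; 0->3 ok
  pos 18: x in {0,2}, choose 2; 3->2 ok
  pos 19: y in {1,3}, choose 3; 2->3 ok
  pos 20: y in {1,3}, choose 3; 3->3 ok
  pos 21: x in {0,2}, choose 0; 3->0 ok
  pos 22: y in {1,3}, choose 1; 0->1 ok
  pos 23: x in {0,2}, choose 0; 1->0 ok
  pos 24: y in {1,3}, choose 1; 0->1 ok
  pos 25: x in {0,2}, choose 0; 1->0 ok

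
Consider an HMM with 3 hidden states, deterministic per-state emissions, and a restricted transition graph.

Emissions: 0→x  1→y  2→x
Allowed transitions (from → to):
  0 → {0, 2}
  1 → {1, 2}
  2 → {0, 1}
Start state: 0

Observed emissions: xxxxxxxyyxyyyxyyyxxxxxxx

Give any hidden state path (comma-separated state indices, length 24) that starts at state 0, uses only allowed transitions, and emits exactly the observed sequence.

  0: obs=x cand={0,2} pick 0 [start]
  1: obs=x cand={0,2} pick 0 [0->0 ok]
  2: obs=x cand={0,2} pick 2 [0->2 ok]
  3: obs=x cand={0,2} pick 0 [2->0 ok]
  4: obs=x cand={0,2} pick 2 [0->2 ok]
  5: obs=x cand={0,2} pick 0 [2->0 ok]
  6: obs=x cand={0,2} pick 2 [0->2 ok]
  7: obs=y cand={1} pick 1 [2->1 ok]
  8: obs=y cand={1} pick 1 [1->1 ok]
  9: obs=x cand={0,2} pick 2 [1->2 ok]
  10: obs=y cand={1} pick 1 [2->1 ok]
  11: obs=y cand={1} pick 1 [1->1 ok]
  12: obs=y cand={1} pick 1 [1->1 ok]
  13: obs=x cand={0,2} pick 2 [1->2 ok]
  14: obs=y cand={1} pick 1 [2->1 ok]
  15: obs=y cand={1} pick 1 [1->1 ok]
  16: obs=y cand={1} pick 1 [1->1 ok]
  17: obs=x cand={0,2} pick 2 [1->2 ok]
  18: obs=x cand={0,2} pick 0 [2->0 ok]
  19: obs=x cand={0,2} pick 0 [0->0 ok]
  20: obs=x cand={0,2} pick 0 [0->0 ok]
  21: obs=x cand={0,2} pick 2 [0->2 ok]
  22: obs=x cand={0,2} pick 0 [2->0 ok]
  23: obs=x cand={0,2} pick 2 [0->2 ok]

0,0,2,0,2,0,2,1,1,2,1,1,1,2,1,1,1,2,0,0,0,2,0,2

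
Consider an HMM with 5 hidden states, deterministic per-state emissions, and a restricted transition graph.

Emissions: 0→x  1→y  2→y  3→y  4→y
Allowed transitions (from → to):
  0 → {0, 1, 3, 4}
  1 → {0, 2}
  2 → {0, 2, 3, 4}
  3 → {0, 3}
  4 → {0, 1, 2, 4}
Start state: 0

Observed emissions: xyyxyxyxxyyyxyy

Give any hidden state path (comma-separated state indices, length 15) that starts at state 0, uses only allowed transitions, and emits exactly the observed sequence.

  pos 0: x in {0}, choose 0; start
  pos 1: y in {1,2,3,4}, choose 3; 0->3 ok
  pos 2: y in {1,2,3,4}, choose 3; 3->3 ok
  pos 3: x in {0}, choose 0; 3->0 ok
  pos 4: y in {1,2,3,4}, choose 1; 0->1 ok
  pos 5: x in {0}, choose 0; 1->0 ok
  pos 6: y in {1,2,3,4}, choose 1; 0->1 ok
  pos 7: x in {0}, choose 0; 1->0 ok
  pos 8: x in {0}, choose 0; 0->0 ok
  pos 9: y in {1,2,3,4}, choose 1; 0->1 ok
  pos 10: y in {1,2,3,4}, choose 2; 1->2 ok
  pos 11: y in {1,2,3,4}, choose 3; 2->3 ok
  pos 12: x in {0}, choose 0; 3->0 ok
  pos 13: y in {1,2,3,4}, choose 4; 0->4 ok
  pos 14: y in {1,2,3,4}, choose 4; 4->4 ok

0,3,3,0,1,0,1,0,0,1,2,3,0,4,4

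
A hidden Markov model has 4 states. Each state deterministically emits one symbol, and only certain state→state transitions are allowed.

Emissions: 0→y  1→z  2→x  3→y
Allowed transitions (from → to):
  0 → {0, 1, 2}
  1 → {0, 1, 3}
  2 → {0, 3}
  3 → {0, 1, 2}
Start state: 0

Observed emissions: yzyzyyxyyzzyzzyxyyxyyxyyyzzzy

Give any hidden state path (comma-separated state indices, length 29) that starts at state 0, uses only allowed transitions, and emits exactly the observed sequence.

0,1,3,1,3,0,2,0,0,1,1,3,1,1,0,2,0,0,2,0,0,2,3,0,0,1,1,1,3

  [0] y  {0,3}  => 0  start
  [1] z  {1}  => 1  0->1 ok
  [2] y  {0,3}  => 3  1->3 ok
  [3] z  {1}  => 1  3->1 ok
  [4] y  {0,3}  => 3  1->3 ok
  [5] y  {0,3}  => 0  3->0 ok
  [6] x  {2}  => 2  0->2 ok
  [7] y  {0,3}  => 0  2->0 ok
  [8] y  {0,3}  => 0  0->0 ok
  [9] z  {1}  => 1  0->1 ok
  [10] z  {1}  => 1  1->1 ok
  [11] y  {0,3}  => 3  1->3 ok
  [12] z  {1}  => 1  3->1 ok
  [13] z  {1}  => 1  1->1 ok
  [14] y  {0,3}  => 0  1->0 ok
  [15] x  {2}  => 2  0->2 ok
  [16] y  {0,3}  => 0  2->0 ok
  [17] y  {0,3}  => 0  0->0 ok
  [18] x  {2}  => 2  0->2 ok
  [19] y  {0,3}  => 0  2->0 ok
  [20] y  {0,3}  => 0  0->0 ok
  [21] x  {2}  => 2  0->2 ok
  [22] y  {0,3}  => 3  2->3 ok
  [23] y  {0,3}  => 0  3->0 ok
  [24] y  {0,3}  => 0  0->0 ok
  [25] z  {1}  => 1  0->1 ok
  [26] z  {1}  => 1  1->1 ok
  [27] z  {1}  => 1  1->1 ok
  [28] y  {0,3}  => 3  1->3 ok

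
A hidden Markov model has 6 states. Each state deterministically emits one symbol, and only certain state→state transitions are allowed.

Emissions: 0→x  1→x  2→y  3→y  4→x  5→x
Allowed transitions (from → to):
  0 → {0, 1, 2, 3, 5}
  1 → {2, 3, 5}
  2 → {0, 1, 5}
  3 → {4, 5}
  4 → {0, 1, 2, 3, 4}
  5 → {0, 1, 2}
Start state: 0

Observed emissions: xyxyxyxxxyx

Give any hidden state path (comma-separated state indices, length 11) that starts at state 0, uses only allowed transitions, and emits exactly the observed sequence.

0,3,5,2,0,3,5,1,5,2,5

  t0 'x' -> {0,1,4,5}, take 0 (start)
  t1 'y' -> {2,3}, take 3 (0->3 ok)
  t2 'x' -> {0,1,4,5}, take 5 (3->5 ok)
  t3 'y' -> {2,3}, take 2 (5->2 ok)
  t4 'x' -> {0,1,4,5}, take 0 (2->0 ok)
  t5 'y' -> {2,3}, take 3 (0->3 ok)
  t6 'x' -> {0,1,4,5}, take 5 (3->5 ok)
  t7 'x' -> {0,1,4,5}, take 1 (5->1 ok)
  t8 'x' -> {0,1,4,5}, take 5 (1->5 ok)
  t9 'y' -> {2,3}, take 2 (5->2 ok)
  t10 'x' -> {0,1,4,5}, take 5 (2->5 ok)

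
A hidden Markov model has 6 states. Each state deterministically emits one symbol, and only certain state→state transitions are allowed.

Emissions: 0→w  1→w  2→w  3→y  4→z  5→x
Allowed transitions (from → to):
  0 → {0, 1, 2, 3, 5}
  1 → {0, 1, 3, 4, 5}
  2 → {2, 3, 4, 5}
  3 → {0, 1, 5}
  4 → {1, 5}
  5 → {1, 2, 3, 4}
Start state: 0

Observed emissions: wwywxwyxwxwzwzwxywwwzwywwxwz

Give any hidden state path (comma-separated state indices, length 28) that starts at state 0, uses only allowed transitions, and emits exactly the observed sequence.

  pos 0: w in {0,1,2}, choose 0; start
  pos 1: w in {0,1,2}, choose 2; 0->2 ok
  pos 2: y in {3}, choose 3; 2->3 ok
  pos 3: w in {0,1,2}, choose 1; 3->1 ok
  pos 4: x in {5}, choose 5; 1->5 ok
  pos 5: w in {0,1,2}, choose 2; 5->2 ok
  pos 6: y in {3}, choose 3; 2->3 ok
  pos 7: x in {5}, choose 5; 3->5 ok
  pos 8: w in {0,1,2}, choose 1; 5->1 ok
  pos 9: x in {5}, choose 5; 1->5 ok
  pos 10: w in {0,1,2}, choose 2; 5->2 ok
  pos 11: z in {4}, choose 4; 2->4 ok
  pos 12: w in {0,1,2}, choose 1; 4->1 ok
  pos 13: z in {4}, choose 4; 1->4 ok
  pos 14: w in {0,1,2}, choose 1; 4->1 ok
  pos 15: x in {5}, choose 5; 1->5 ok
  pos 16: y in {3}, choose 3; 5->3 ok
  pos 17: w in {0,1,2}, choose 0; 3->0 ok
  pos 18: w in {0,1,2}, choose 1; 0->1 ok
  pos 19: w in {0,1,2}, choose 1; 1->1 ok
  pos 20: z in {4}, choose 4; 1->4 ok
  pos 21: w in {0,1,2}, choose 1; 4->1 ok
  pos 22: y in {3}, choose 3; 1->3 ok
  pos 23: w in {0,1,2}, choose 1; 3->1 ok
  pos 24: w in {0,1,2}, choose 0; 1->0 ok
  pos 25: x in {5}, choose 5; 0->5 ok
  pos 26: w in {0,1,2}, choose 1; 5->1 ok
  pos 27: z in {4}, choose 4; 1->4 ok

0,2,3,1,5,2,3,5,1,5,2,4,1,4,1,5,3,0,1,1,4,1,3,1,0,5,1,4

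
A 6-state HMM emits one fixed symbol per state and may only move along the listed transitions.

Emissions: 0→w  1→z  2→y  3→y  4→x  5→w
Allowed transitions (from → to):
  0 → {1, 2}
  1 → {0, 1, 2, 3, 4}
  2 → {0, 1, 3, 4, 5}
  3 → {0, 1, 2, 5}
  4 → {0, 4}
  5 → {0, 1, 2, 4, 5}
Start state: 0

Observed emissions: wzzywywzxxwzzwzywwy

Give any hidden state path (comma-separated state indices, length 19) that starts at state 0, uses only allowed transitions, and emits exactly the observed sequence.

0,1,1,2,0,2,0,1,4,4,0,1,1,0,1,3,5,5,2

  pos 0: w in {0,5}, choose 0; start
  pos 1: z in {1}, choose 1; 0->1 ok
  pos 2: z in {1}, choose 1; 1->1 ok
  pos 3: y in {2,3}, choose 2; 1->2 ok
  pos 4: w in {0,5}, choose 0; 2->0 ok
  pos 5: y in {2,3}, choose 2; 0->2 ok
  pos 6: w in {0,5}, choose 0; 2->0 ok
  pos 7: z in {1}, choose 1; 0->1 ok
  pos 8: x in {4}, choose 4; 1->4 ok
  pos 9: x in {4}, choose 4; 4->4 ok
  pos 10: w in {0,5}, choose 0; 4->0 ok
  pos 11: z in {1}, choose 1; 0->1 ok
  pos 12: z in {1}, choose 1; 1->1 ok
  pos 13: w in {0,5}, choose 0; 1->0 ok
  pos 14: z in {1}, choose 1; 0->1 ok
  pos 15: y in {2,3}, choose 3; 1->3 ok
  pos 16: w in {0,5}, choose 5; 3->5 ok
  pos 17: w in {0,5}, choose 5; 5->5 ok
  pos 18: y in {2,3}, choose 2; 5->2 ok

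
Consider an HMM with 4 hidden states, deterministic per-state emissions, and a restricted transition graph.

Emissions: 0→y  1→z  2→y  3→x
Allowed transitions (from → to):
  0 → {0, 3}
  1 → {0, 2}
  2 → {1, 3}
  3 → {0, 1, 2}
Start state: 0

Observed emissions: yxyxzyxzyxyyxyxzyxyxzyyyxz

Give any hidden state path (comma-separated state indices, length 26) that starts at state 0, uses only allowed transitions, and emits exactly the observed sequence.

  t0 'y' -> {0,2}, take 0 (start)
  t1 'x' -> {3}, take 3 (0->3 ok)
  t2 'y' -> {0,2}, take 0 (3->0 ok)
  t3 'x' -> {3}, take 3 (0->3 ok)
  t4 'z' -> {1}, take 1 (3->1 ok)
  t5 'y' -> {0,2}, take 0 (1->0 ok)
  t6 'x' -> {3}, take 3 (0->3 ok)
  t7 'z' -> {1}, take 1 (3->1 ok)
  t8 'y' -> {0,2}, take 0 (1->0 ok)
  t9 'x' -> {3}, take 3 (0->3 ok)
  t10 'y' -> {0,2}, take 0 (3->0 ok)
  t11 'y' -> {0,2}, take 0 (0->0 ok)
  t12 'x' -> {3}, take 3 (0->3 ok)
  t13 'y' -> {0,2}, take 2 (3->2 ok)
  t14 'x' -> {3}, take 3 (2->3 ok)
  t15 'z' -> {1}, take 1 (3->1 ok)
  t16 'y' -> {0,2}, take 2 (1->2 ok)
  t17 'x' -> {3}, take 3 (2->3 ok)
  t18 'y' -> {0,2}, take 2 (3->2 ok)
  t19 'x' -> {3}, take 3 (2->3 ok)
  t20 'z' -> {1}, take 1 (3->1 ok)
  t21 'y' -> {0,2}, take 0 (1->0 ok)
  t22 'y' -> {0,2}, take 0 (0->0 ok)
  t23 'y' -> {0,2}, take 0 (0->0 ok)
  t24 'x' -> {3}, take 3 (0->3 ok)
  t25 'z' -> {1}, take 1 (3->1 ok)

0,3,0,3,1,0,3,1,0,3,0,0,3,2,3,1,2,3,2,3,1,0,0,0,3,1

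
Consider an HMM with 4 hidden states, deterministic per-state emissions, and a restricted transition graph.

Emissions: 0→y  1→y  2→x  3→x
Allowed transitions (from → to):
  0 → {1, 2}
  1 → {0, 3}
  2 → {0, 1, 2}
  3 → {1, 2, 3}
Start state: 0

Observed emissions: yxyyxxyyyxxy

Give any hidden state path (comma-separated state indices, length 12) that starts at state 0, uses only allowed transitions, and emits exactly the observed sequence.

  t0 'y' -> {0,1}, take 0 (start)
  t1 'x' -> {2,3}, take 2 (0->2 ok)
  t2 'y' -> {0,1}, take 0 (2->0 ok)
  t3 'y' -> {0,1}, take 1 (0->1 ok)
  t4 'x' -> {2,3}, take 3 (1->3 ok)
  t5 'x' -> {2,3}, take 3 (3->3 ok)
  t6 'y' -> {0,1}, take 1 (3->1 ok)
  t7 'y' -> {0,1}, take 0 (1->0 ok)
  t8 'y' -> {0,1}, take 1 (0->1 ok)
  t9 'x' -> {2,3}, take 3 (1->3 ok)
  t10 'x' -> {2,3}, take 2 (3->2 ok)
  t11 'y' -> {0,1}, take 1 (2->1 ok)

0,2,0,1,3,3,1,0,1,3,2,1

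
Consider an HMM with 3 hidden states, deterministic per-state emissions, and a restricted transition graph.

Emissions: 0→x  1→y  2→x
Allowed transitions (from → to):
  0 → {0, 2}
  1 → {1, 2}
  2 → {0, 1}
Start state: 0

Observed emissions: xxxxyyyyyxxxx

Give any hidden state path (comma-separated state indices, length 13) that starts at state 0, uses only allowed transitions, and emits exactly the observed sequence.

  0: obs=x cand={0,2} pick 0 [start]
  1: obs=x cand={0,2} pick 0 [0->0 ok]
  2: obs=x cand={0,2} pick 0 [0->0 ok]
  3: obs=x cand={0,2} pick 2 [0->2 ok]
  4: obs=y cand={1} pick 1 [2->1 ok]
  5: obs=y cand={1} pick 1 [1->1 ok]
  6: obs=y cand={1} pick 1 [1->1 ok]
  7: obs=y cand={1} pick 1 [1->1 ok]
  8: obs=y cand={1} pick 1 [1->1 ok]
  9: obs=x cand={0,2} pick 2 [1->2 ok]
  10: obs=x cand={0,2} pick 0 [2->0 ok]
  11: obs=x cand={0,2} pick 2 [0->2 ok]
  12: obs=x cand={0,2} pick 0 [2->0 ok]

0,0,0,2,1,1,1,1,1,2,0,2,0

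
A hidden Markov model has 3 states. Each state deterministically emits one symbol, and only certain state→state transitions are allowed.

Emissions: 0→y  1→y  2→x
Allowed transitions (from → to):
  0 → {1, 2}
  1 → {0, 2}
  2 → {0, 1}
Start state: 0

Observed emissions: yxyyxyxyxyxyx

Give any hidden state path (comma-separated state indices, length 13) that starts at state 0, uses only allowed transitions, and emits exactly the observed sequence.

  [0] y  {0,1}  => 0  start
  [1] x  {2}  => 2  0->2 ok
  [2] y  {0,1}  => 1  2->1 ok
  [3] y  {0,1}  => 0  1->0 ok
  [4] x  {2}  => 2  0->2 ok
  [5] y  {0,1}  => 0  2->0 ok
  [6] x  {2}  => 2  0->2 ok
  [7] y  {0,1}  => 0  2->0 ok
  [8] x  {2}  => 2  0->2 ok
  [9] y  {0,1}  => 1  2->1 ok
  [10] x  {2}  => 2  1->2 ok
  [11] y  {0,1}  => 1  2->1 ok
  [12] x  {2}  => 2  1->2 ok

0,2,1,0,2,0,2,0,2,1,2,1,2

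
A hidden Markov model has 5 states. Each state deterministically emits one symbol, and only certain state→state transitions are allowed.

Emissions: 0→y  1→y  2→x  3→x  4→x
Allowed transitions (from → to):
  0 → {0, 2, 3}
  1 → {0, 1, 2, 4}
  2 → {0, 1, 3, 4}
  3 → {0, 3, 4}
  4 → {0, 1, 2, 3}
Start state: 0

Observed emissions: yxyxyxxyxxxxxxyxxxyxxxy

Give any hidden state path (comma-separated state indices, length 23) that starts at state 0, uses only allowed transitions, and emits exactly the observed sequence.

0,3,0,2,1,4,3,0,3,3,3,4,3,3,0,3,3,3,0,3,4,2,1

  0: obs=y cand={0,1} pick 0 [start]
  1: obs=x cand={2,3,4} pick 3 [0->3 ok]
  2: obs=y cand={0,1} pick 0 [3->0 ok]
  3: obs=x cand={2,3,4} pick 2 [0->2 ok]
  4: obs=y cand={0,1} pick 1 [2->1 ok]
  5: obs=x cand={2,3,4} pick 4 [1->4 ok]
  6: obs=x cand={2,3,4} pick 3 [4->3 ok]
  7: obs=y cand={0,1} pick 0 [3->0 ok]
  8: obs=x cand={2,3,4} pick 3 [0->3 ok]
  9: obs=x cand={2,3,4} pick 3 [3->3 ok]
  10: obs=x cand={2,3,4} pick 3 [3->3 ok]
  11: obs=x cand={2,3,4} pick 4 [3->4 ok]
  12: obs=x cand={2,3,4} pick 3 [4->3 ok]
  13: obs=x cand={2,3,4} pick 3 [3->3 ok]
  14: obs=y cand={0,1} pick 0 [3->0 ok]
  15: obs=x cand={2,3,4} pick 3 [0->3 ok]
  16: obs=x cand={2,3,4} pick 3 [3->3 ok]
  17: obs=x cand={2,3,4} pick 3 [3->3 ok]
  18: obs=y cand={0,1} pick 0 [3->0 ok]
  19: obs=x cand={2,3,4} pick 3 [0->3 ok]
  20: obs=x cand={2,3,4} pick 4 [3->4 ok]
  21: obs=x cand={2,3,4} pick 2 [4->2 ok]
  22: obs=y cand={0,1} pick 1 [2->1 ok]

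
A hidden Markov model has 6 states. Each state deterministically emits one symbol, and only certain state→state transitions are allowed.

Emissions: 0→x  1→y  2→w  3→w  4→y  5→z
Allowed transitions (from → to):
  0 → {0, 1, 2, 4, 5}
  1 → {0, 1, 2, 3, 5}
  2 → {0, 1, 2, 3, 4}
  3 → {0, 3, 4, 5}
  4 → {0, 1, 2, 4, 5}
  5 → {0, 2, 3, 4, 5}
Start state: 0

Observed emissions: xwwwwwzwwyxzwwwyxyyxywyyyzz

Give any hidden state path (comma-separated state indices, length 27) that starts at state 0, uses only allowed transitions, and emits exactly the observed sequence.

  pos 0: x in {0}, choose 0; start
  pos 1: w in {2,3}, choose 2; 0->2 ok
  pos 2: w in {2,3}, choose 2; 2->2 ok
  pos 3: w in {2,3}, choose 2; 2->2 ok
  pos 4: w in {2,3}, choose 2; 2->2 ok
  pos 5: w in {2,3}, choose 3; 2->3 ok
  pos 6: z in {5}, choose 5; 3->5 ok
  pos 7: w in {2,3}, choose 2; 5->2 ok
  pos 8: w in {2,3}, choose 2; 2->2 ok
  pos 9: y in {1,4}, choose 1; 2->1 ok
  pos 10: x in {0}, choose 0; 1->0 ok
  pos 11: z in {5}, choose 5; 0->5 ok
  pos 12: w in {2,3}, choose 2; 5->2 ok
  pos 13: w in {2,3}, choose 2; 2->2 ok
  pos 14: w in {2,3}, choose 2; 2->2 ok
  pos 15: y in {1,4}, choose 1; 2->1 ok
  pos 16: x in {0}, choose 0; 1->0 ok
  pos 17: y in {1,4}, choose 4; 0->4 ok
  pos 18: y in {1,4}, choose 1; 4->1 ok
  pos 19: x in {0}, choose 0; 1->0 ok
  pos 20: y in {1,4}, choose 1; 0->1 ok
  pos 21: w in {2,3}, choose 3; 1->3 ok
  pos 22: y in {1,4}, choose 4; 3->4 ok
  pos 23: y in {1,4}, choose 1; 4->1 ok
  pos 24: y in {1,4}, choose 1; 1->1 ok
  pos 25: z in {5}, choose 5; 1->5 ok
  pos 26: z in {5}, choose 5; 5->5 ok

0,2,2,2,2,3,5,2,2,1,0,5,2,2,2,1,0,4,1,0,1,3,4,1,1,5,5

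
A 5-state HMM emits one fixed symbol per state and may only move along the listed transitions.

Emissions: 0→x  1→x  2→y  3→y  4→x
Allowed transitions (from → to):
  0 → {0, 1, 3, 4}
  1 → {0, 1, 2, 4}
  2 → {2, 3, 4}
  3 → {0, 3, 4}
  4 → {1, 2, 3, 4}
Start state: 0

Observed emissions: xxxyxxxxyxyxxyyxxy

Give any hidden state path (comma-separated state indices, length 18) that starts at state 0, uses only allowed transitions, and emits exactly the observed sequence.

0,1,0,3,0,0,1,1,2,4,2,4,1,2,2,4,4,3

  [0] x  {0,1,4}  => 0  start
  [1] x  {0,1,4}  => 1  0->1 ok
  [2] x  {0,1,4}  => 0  1->0 ok
  [3] y  {2,3}  => 3  0->3 ok
  [4] x  {0,1,4}  => 0  3->0 ok
  [5] x  {0,1,4}  => 0  0->0 ok
  [6] x  {0,1,4}  => 1  0->1 ok
  [7] x  {0,1,4}  => 1  1->1 ok
  [8] y  {2,3}  => 2  1->2 ok
  [9] x  {0,1,4}  => 4  2->4 ok
  [10] y  {2,3}  => 2  4->2 ok
  [11] x  {0,1,4}  => 4  2->4 ok
  [12] x  {0,1,4}  => 1  4->1 ok
  [13] y  {2,3}  => 2  1->2 ok
  [14] y  {2,3}  => 2  2->2 ok
  [15] x  {0,1,4}  => 4  2->4 ok
  [16] x  {0,1,4}  => 4  4->4 ok
  [17] y  {2,3}  => 3  4->3 ok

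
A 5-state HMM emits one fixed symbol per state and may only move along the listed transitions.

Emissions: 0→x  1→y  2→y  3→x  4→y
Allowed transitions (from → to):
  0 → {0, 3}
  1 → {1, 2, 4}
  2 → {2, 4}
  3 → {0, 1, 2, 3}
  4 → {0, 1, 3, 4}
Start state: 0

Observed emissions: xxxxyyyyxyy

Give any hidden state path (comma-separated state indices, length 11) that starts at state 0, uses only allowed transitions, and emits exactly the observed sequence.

  t0 'x' -> {0,3}, take 0 (start)
  t1 'x' -> {0,3}, take 0 (0->0 ok)
  t2 'x' -> {0,3}, take 0 (0->0 ok)
  t3 'x' -> {0,3}, take 3 (0->3 ok)
  t4 'y' -> {1,2,4}, take 2 (3->2 ok)
  t5 'y' -> {1,2,4}, take 2 (2->2 ok)
  t6 'y' -> {1,2,4}, take 4 (2->4 ok)
  t7 'y' -> {1,2,4}, take 4 (4->4 ok)
  t8 'x' -> {0,3}, take 3 (4->3 ok)
  t9 'y' -> {1,2,4}, take 1 (3->1 ok)
  t10 'y' -> {1,2,4}, take 1 (1->1 ok)

0,0,0,3,2,2,4,4,3,1,1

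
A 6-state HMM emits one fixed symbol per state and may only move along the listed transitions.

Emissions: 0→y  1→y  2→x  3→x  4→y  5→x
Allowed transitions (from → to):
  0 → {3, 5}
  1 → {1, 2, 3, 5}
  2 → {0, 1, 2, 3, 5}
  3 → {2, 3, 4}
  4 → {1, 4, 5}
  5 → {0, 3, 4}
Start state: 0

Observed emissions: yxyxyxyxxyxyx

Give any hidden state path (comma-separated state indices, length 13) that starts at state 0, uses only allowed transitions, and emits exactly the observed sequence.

  [0] y  {0,1,4}  => 0  start
  [1] x  {2,3,5}  => 5  0->5 ok
  [2] y  {0,1,4}  => 4  5->4 ok
  [3] x  {2,3,5}  => 5  4->5 ok
  [4] y  {0,1,4}  => 0  5->0 ok
  [5] x  {2,3,5}  => 5  0->5 ok
  [6] y  {0,1,4}  => 0  5->0 ok
  [7] x  {2,3,5}  => 3  0->3 ok
  [8] x  {2,3,5}  => 2  3->2 ok
  [9] y  {0,1,4}  => 0  2->0 ok
  [10] x  {2,3,5}  => 5  0->5 ok
  [11] y  {0,1,4}  => 0  5->0 ok
  [12] x  {2,3,5}  => 3  0->3 ok

0,5,4,5,0,5,0,3,2,0,5,0,3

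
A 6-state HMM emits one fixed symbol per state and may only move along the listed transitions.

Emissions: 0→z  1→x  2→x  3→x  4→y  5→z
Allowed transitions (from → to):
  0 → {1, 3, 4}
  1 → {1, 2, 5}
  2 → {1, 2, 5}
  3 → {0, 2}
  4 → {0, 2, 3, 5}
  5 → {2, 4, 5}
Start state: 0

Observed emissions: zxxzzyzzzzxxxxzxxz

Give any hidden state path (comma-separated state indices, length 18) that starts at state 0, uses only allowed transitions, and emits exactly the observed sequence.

0,3,2,5,5,4,5,5,5,5,2,2,1,1,5,2,1,5

  t0 'z' -> {0,5}, take 0 (start)
  t1 'x' -> {1,2,3}, take 3 (0->3 ok)
  t2 'x' -> {1,2,3}, take 2 (3->2 ok)
  t3 'z' -> {0,5}, take 5 (2->5 ok)
  t4 'z' -> {0,5}, take 5 (5->5 ok)
  t5 'y' -> {4}, take 4 (5->4 ok)
  t6 'z' -> {0,5}, take 5 (4->5 ok)
  t7 'z' -> {0,5}, take 5 (5->5 ok)
  t8 'z' -> {0,5}, take 5 (5->5 ok)
  t9 'z' -> {0,5}, take 5 (5->5 ok)
  t10 'x' -> {1,2,3}, take 2 (5->2 ok)
  t11 'x' -> {1,2,3}, take 2 (2->2 ok)
  t12 'x' -> {1,2,3}, take 1 (2->1 ok)
  t13 'x' -> {1,2,3}, take 1 (1->1 ok)
  t14 'z' -> {0,5}, take 5 (1->5 ok)
  t15 'x' -> {1,2,3}, take 2 (5->2 ok)
  t16 'x' -> {1,2,3}, take 1 (2->1 ok)
  t17 'z' -> {0,5}, take 5 (1->5 ok)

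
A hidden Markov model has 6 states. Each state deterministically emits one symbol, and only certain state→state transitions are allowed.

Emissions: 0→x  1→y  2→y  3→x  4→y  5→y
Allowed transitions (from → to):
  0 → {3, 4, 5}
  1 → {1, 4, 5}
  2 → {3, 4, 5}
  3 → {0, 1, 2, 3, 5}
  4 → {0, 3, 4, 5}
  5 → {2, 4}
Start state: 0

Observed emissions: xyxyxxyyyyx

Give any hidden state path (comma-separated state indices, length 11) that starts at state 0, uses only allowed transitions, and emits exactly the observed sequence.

0,4,3,2,3,3,1,5,4,4,0

  [0] x  {0,3}  => 0  start
  [1] y  {1,2,4,5}  => 4  0->4 ok
  [2] x  {0,3}  => 3  4->3 ok
  [3] y  {1,2,4,5}  => 2  3->2 ok
  [4] x  {0,3}  => 3  2->3 ok
  [5] x  {0,3}  => 3  3->3 ok
  [6] y  {1,2,4,5}  => 1  3->1 ok
  [7] y  {1,2,4,5}  => 5  1->5 ok
  [8] y  {1,2,4,5}  => 4  5->4 ok
  [9] y  {1,2,4,5}  => 4  4->4 ok
  [10] x  {0,3}  => 0  4->0 ok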